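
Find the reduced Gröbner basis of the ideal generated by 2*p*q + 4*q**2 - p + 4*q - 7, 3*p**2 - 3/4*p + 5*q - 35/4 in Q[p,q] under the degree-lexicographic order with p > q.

G = {q**3 + 73/24*q**2 + 1/2*p - 17/16*q - 119/48, p**2 - 1/4*p + 5/3*q - 35/12, p*q + 2*q**2 - 1/2*p + 2*q - 7/2}

This is the nonlinear analogue of row-reducing a linear system.

f_1 = 2*p*q + 4*q**2 - p + 4*q - 7, LT = p*q.
f_2 = 3*p**2 - 3/4*p + 5*q - 35/4, LT = p**2.

S(f_1,f_2): lcm = p**2*q. S = 2*p*q**2 - 1/2*p**2 + 9/4*p*q - 5/3*q**2 - 7/2*p + 35/12*q.
  reduce S modulo (f_1, f_2):
  remainder -4*q**3 - 73/6*q**2 - 2*p + 17/4*q + 119/12 ≠ 0; add g_3 = -4*q**3 - 73/6*q**2 - 2*p + 17/4*q + 119/12 to the basis.

The other S-polynomials (S(f_1,g_3), S(f_2,g_3)) all reduce to 0 modulo the current basis, so we have a Gröbner basis.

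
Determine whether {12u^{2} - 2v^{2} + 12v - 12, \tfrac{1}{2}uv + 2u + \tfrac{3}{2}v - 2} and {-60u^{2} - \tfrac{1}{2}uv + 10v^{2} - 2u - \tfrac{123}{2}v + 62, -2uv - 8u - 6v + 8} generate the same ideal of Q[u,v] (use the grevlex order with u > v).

Two ideals are equal iff their reduced Gröbner bases coincide (the reduced basis is unique for a fixed ordering).
Buchberger on the first generating set:
f_1 = 12u^{2} - 2v^{2} + 12v - 12, LT = u^{2}.
f_2 = \tfrac{1}{2}uv + 2u + \tfrac{3}{2}v - 2, LT = uv.

S(f_1,f_2): lcm = u^{2}v. S = -\tfrac{1}{6}v^{3} - 4u^{2} - 3uv + v^{2} + 4u - v.
  leading term v^{3}: no divisor's leading term divides it; move -\tfrac{1}{6}v^{3} to the remainder.
  leading term u^{2}: subtract (-\tfrac{1}{3})·f_1 from -4u^{2} - 3uv + v^{2} + 4u - v → -3uv + \tfrac{1}{3}v^{2} + 4u + 3v - 4
  leading term uv: subtract (-6)·f_2 from -3uv + \tfrac{1}{3}v^{2} + 4u + 3v - 4 → \tfrac{1}{3}v^{2} + 16u + 12v - 16
  leading term v^{2}: no divisor's leading term divides it; move \tfrac{1}{3}v^{2} to the remainder.
  leading term u: no divisor's leading term divides it; move 16u to the remainder.
  leading term v: no divisor's leading term divides it; move 12v to the remainder.
  leading term 1: no divisor's leading term divides it; move -16 to the remainder.
  remainder -\tfrac{1}{6}v^{3} + \tfrac{1}{3}v^{2} + 16u + 12v - 16 ≠ 0; add g_3 = -\tfrac{1}{6}v^{3} + \tfrac{1}{3}v^{2} + 16u + 12v - 16 to the basis.

The other S-polynomials (S(f_1,g_3), S(f_2,g_3)) all reduce to 0 modulo the current basis, so we have a Gröbner basis.
Inter-reduce: drop elements whose leading term is divisible by another's, tail-reduce, and make monic.
Reduced Gröbner basis: {v^{3} - 2v^{2} - 96u - 72v + 96, u^{2} - \tfrac{1}{6}v^{2} + v - 1, uv + 4u + 3v - 4}.

Buchberger on the second generating set:
h_1 = -60u^{2} - \tfrac{1}{2}uv + 10v^{2} - 2u - \tfrac{123}{2}v + 62, LT = u^{2}.
h_2 = -2uv - 8u - 6v + 8, LT = uv.

S(h_1,h_2): lcm = u^{2}v. S = \tfrac{1}{120}uv^{2} - \tfrac{1}{6}v^{3} - 4u^{2} - \tfrac{89}{30}uv + \tfrac{41}{40}v^{2} + 4u - \tfrac{31}{30}v.
  leading term uv^{2}: subtract (-\tfrac{1}{240}v)·h_2 from \tfrac{1}{120}uv^{2} - \tfrac{1}{6}v^{3} - 4u^{2} - \tfrac{89}{30}uv + \tfrac{41}{40}v^{2} + 4u - \tfrac{31}{30}v → -\tfrac{1}{6}v^{3} - 4u^{2} - 3uv + v^{2} + 4u - v
  leading term v^{3}: no divisor's leading term divides it; move -\tfrac{1}{6}v^{3} to the remainder.
  leading term u^{2}: subtract (\tfrac{1}{15})·h_1 from -4u^{2} - 3uv + v^{2} + 4u - v → -\tfrac{89}{30}uv + \tfrac{1}{3}v^{2} + \tfrac{62}{15}u + \tfrac{31}{10}v - \tfrac{62}{15}
  leading term uv: subtract (\tfrac{89}{60})·h_2 from -\tfrac{89}{30}uv + \tfrac{1}{3}v^{2} + \tfrac{62}{15}u + \tfrac{31}{10}v - \tfrac{62}{15} → \tfrac{1}{3}v^{2} + 16u + 12v - 16
  leading term v^{2}: no divisor's leading term divides it; move \tfrac{1}{3}v^{2} to the remainder.
  leading term u: no divisor's leading term divides it; move 16u to the remainder.
  leading term v: no divisor's leading term divides it; move 12v to the remainder.
  leading term 1: no divisor's leading term divides it; move -16 to the remainder.
  remainder -\tfrac{1}{6}v^{3} + \tfrac{1}{3}v^{2} + 16u + 12v - 16 ≠ 0; add k_3 = -\tfrac{1}{6}v^{3} + \tfrac{1}{3}v^{2} + 16u + 12v - 16 to the basis.

The other S-polynomials (S(h_1,k_3), S(h_2,k_3)) all reduce to 0 modulo the current basis, so we have a Gröbner basis.
Inter-reduce: drop elements whose leading term is divisible by another's, tail-reduce, and make monic.
Reduced Gröbner basis: {v^{3} - 2v^{2} - 96u - 72v + 96, u^{2} - \tfrac{1}{6}v^{2} + v - 1, uv + 4u + 3v - 4}.

These coincide, so the ideals are equal.

Yes, the ideals are equal.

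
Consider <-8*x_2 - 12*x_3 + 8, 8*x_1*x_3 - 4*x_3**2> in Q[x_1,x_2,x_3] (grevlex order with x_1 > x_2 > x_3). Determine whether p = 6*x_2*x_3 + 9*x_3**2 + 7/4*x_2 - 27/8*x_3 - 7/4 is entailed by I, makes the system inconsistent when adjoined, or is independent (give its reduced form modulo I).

6*x_2*x_3 + 9*x_3**2 + 7/4*x_2 - 27/8*x_3 - 7/4 lies in I (it reduces to 0).

First compute the reduced Gröbner basis of I by Buchberger's algorithm.
f_1 = -8*x_2 - 12*x_3 + 8, LT = x_2.
f_2 = 8*x_1*x_3 - 4*x_3**2, LT = x_1*x_3.

The S-polynomials (S(f_1,f_2)) all reduce to 0 modulo the current basis, so we have a Gröbner basis.
Inter-reduce: drop elements whose leading term is divisible by another's, tail-reduce, and make monic.
Reduced Gröbner basis: {x_1*x_3 - 1/2*x_3**2, x_2 + 3/2*x_3 - 1}.
Label its elements g_1 = x_1*x_3 - 1/2*x_3**2, g_2 = x_2 + 3/2*x_3 - 1.

Reduce p = 6*x_2*x_3 + 9*x_3**2 + 7/4*x_2 - 27/8*x_3 - 7/4 modulo G:
  leading term x_2*x_3: subtract (6*x_3)·g_2 from 6*x_2*x_3 + 9*x_3**2 + 7/4*x_2 - 27/8*x_3 - 7/4 → 7/4*x_2 + 21/8*x_3 - 7/4
  leading term x_2: subtract (7/4)·g_2 from 7/4*x_2 + 21/8*x_3 - 7/4 → 0
  normal form = 0.
Since the normal form is 0, p ∈ I.

Ideal membership is decidable via reduction modulo a Gröbner basis.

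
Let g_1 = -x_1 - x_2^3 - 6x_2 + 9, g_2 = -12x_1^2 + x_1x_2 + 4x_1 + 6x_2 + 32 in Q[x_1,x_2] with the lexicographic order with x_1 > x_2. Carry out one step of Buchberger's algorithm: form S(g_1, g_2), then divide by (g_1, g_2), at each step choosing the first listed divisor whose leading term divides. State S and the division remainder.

lcm(LM(g_1), LM(g_2)) = x_1^2.
S = (lcm/LT(g_1))·g_1 − (lcm/LT(g_2))·g_2 = x_1x_2^3 + 73/12x_1x_2 - 26/3x_1 + 1/2x_2 + 8/3.
Reduce S modulo (g_1, g_2) in that order:
  leading term x_1x_2^3: subtract (-x_2^3)·g_1 from x_1x_2^3 + 73/12x_1x_2 - 26/3x_1 + 1/2x_2 + 8/3 → 73/12x_1x_2 - 26/3x_1 - x_2^6 - 6x_2^4 + 9x_2^3 + 1/2x_2 + 8/3
  leading term x_1x_2: subtract (-73/12x_2)·g_1 from 73/12x_1x_2 - 26/3x_1 - x_2^6 - 6x_2^4 + 9x_2^3 + 1/2x_2 + 8/3 → -26/3x_1 - x_2^6 - 145/12x_2^4 + 9x_2^3 - 73/2x_2^2 + 221/4x_2 + 8/3
  leading term x_1: subtract (26/3)·g_1 from -26/3x_1 - x_2^6 - 145/12x_2^4 + 9x_2^3 - 73/2x_2^2 + 221/4x_2 + 8/3 → -x_2^6 - 145/12x_2^4 + 53/3x_2^3 - 73/2x_2^2 + 429/4x_2 - 226/3
  leading term x_2^6: no divisor's leading term divides it; move -x_2^6 to the remainder.
  leading term x_2^4: no divisor's leading term divides it; move -145/12x_2^4 to the remainder.
  leading term x_2^3: no divisor's leading term divides it; move 53/3x_2^3 to the remainder.
  leading term x_2^2: no divisor's leading term divides it; move -73/2x_2^2 to the remainder.
  leading term x_2: no divisor's leading term divides it; move 429/4x_2 to the remainder.
  leading term 1: no divisor's leading term divides it; move -226/3 to the remainder.
The remainder -x_2^6 - 145/12x_2^4 + 53/3x_2^3 - 73/2x_2^2 + 429/4x_2 - 226/3 is nonzero, so it would be added as the next basis element.

S(g_1, g_2) = x_1x_2^3 + 73/12x_1x_2 - 26/3x_1 + 1/2x_2 + 8/3; remainder on division = -x_2^6 - 145/12x_2^4 + 53/3x_2^3 - 73/2x_2^2 + 429/4x_2 - 226/3.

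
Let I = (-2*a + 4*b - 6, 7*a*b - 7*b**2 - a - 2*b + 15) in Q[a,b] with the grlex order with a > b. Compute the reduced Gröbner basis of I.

f_1 = -2*a + 4*b - 6, LT = a.
f_2 = 7*a*b - 7*b**2 - a - 2*b + 15, LT = a*b.

S(f_1,f_2): lcm = a*b. S = -b**2 + 1/7*a + 23/7*b - 15/7.
  leading term b**2: no divisor's leading term divides it; move -b**2 to the remainder.
  leading term a: subtract (-1/14)·f_1 from 1/7*a + 23/7*b - 15/7 → 25/7*b - 18/7
  leading term b: no divisor's leading term divides it; move 25/7*b to the remainder.
  leading term 1: no divisor's leading term divides it; move -18/7 to the remainder.
  remainder -b**2 + 25/7*b - 18/7 ≠ 0; add g_3 = -b**2 + 25/7*b - 18/7 to the basis.

S(f_1,g_3): leading monomials are coprime, so the S-polynomial reduces to 0 (Buchberger's first criterion).
S(f_2,g_3): lcm = a*b**2. S = -b**3 + 24/7*a*b - 2/7*b**2 - 18/7*a + 15/7*b.
  leading term b**3: subtract (b)·g_3 from -b**3 + 24/7*a*b - 2/7*b**2 - 18/7*a + 15/7*b → 24/7*a*b - 27/7*b**2 - 18/7*a + 33/7*b
  leading term a*b: subtract (-12/7*b)·f_1 from 24/7*a*b - 27/7*b**2 - 18/7*a + 33/7*b → 3*b**2 - 18/7*a - 39/7*b
  leading term b**2: subtract (-3)·g_3 from 3*b**2 - 18/7*a - 39/7*b → -18/7*a + 36/7*b - 54/7
  leading term a: subtract (9/7)·f_1 from -18/7*a + 36/7*b - 54/7 → 0
  remainder 0.

Every S-polynomial of the final basis reduces to 0, so we have a Gröbner basis.
Inter-reduce: drop elements whose leading term is divisible by another's, tail-reduce, and make monic.

G = {b**2 - 25/7*b + 18/7, a - 2*b + 3}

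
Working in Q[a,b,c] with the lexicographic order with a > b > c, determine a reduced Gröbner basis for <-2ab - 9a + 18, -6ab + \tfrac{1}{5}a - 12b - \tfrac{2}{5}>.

f_1 = -2ab - 9a + 18, LT = ab.
f_2 = -6ab + \tfrac{1}{5}a - 12b - \tfrac{2}{5}, LT = ab.

S(f_1,f_2): lcm = ab. S = \tfrac{68}{15}a - 2b - \tfrac{136}{15}.
  leading term a: no divisor's leading term divides it; move \tfrac{68}{15}a to the remainder.
  leading term b: no divisor's leading term divides it; move -2b to the remainder.
  leading term 1: no divisor's leading term divides it; move -\tfrac{136}{15} to the remainder.
  remainder \tfrac{68}{15}a - 2b - \tfrac{136}{15} ≠ 0; add g_3 = \tfrac{68}{15}a - 2b - \tfrac{136}{15} to the basis.

S(f_1,g_3): lcm = ab. S = \tfrac{9}{2}a + \tfrac{15}{34}b^{2} + 2b - 9.
  leading term a: subtract (\tfrac{135}{136})·g_3 from \tfrac{9}{2}a + \tfrac{15}{34}b^{2} + 2b - 9 → \tfrac{15}{34}b^{2} + \tfrac{271}{68}b
  leading term b^{2}: no divisor's leading term divides it; move \tfrac{15}{34}b^{2} to the remainder.
  leading term b: no divisor's leading term divides it; move \tfrac{271}{68}b to the remainder.
  remainder \tfrac{15}{34}b^{2} + \tfrac{271}{68}b ≠ 0; add g_4 = \tfrac{15}{34}b^{2} + \tfrac{271}{68}b to the basis.

The other S-polynomials (S(f_2,g_3), S(f_1,g_4), S(f_2,g_4), S(g_3,g_4)) all reduce to 0 modulo the current basis, so we have a Gröbner basis.
Inter-reduce: drop elements whose leading term is divisible by another's, tail-reduce, and make monic.

G = {a - \tfrac{15}{34}b - 2, b^{2} + \tfrac{271}{30}b}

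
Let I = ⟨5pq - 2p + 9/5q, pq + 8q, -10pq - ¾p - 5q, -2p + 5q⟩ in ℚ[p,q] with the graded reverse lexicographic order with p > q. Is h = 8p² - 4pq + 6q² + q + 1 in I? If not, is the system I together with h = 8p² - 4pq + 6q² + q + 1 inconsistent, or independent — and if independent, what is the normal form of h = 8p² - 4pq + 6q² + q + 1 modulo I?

Adjoining 8p² - 4pq + 6q² + q + 1 makes the ideal the whole ring: the system is inconsistent.

First compute the reduced Gröbner basis of I by Buchberger's algorithm.
f_1 = 5pq - 2p + 9/5q, LT = pq.
f_2 = pq + 8q, LT = pq.
f_3 = -10pq - ¾p - 5q, LT = pq.
f_4 = -2p + 5q, LT = p.

S(f_1,f_2): lcm = pq. S = -⅖p - 191/25q.
  leading term p: subtract (⅕)·f_4 from -⅖p - 191/25q → -216/25q
  leading term q: no divisor's leading term divides it; move -216/25q to the remainder.
  remainder -216/25q ≠ 0; add k_5 = -216/25q to the basis.

The other S-polynomials (S(f_1,f_3), S(f_1,f_4), S(f_2,f_3), S(f_2,f_4), S(f_3,f_4), S(f_1,k_5), S(f_2,k_5), S(f_3,k_5), S(f_4,k_5)) all reduce to 0 modulo the current basis, so we have a Gröbner basis.
Inter-reduce: drop elements whose leading term is divisible by another's, tail-reduce, and make monic.
Reduced Gröbner basis: {p, q}.
Label its elements g_1 = p, g_2 = q.

Reduce h = 8p² - 4pq + 6q² + q + 1 modulo G:
  leading term p²: subtract (8p)·g_1 from 8p² - 4pq + 6q² + q + 1 → -4pq + 6q² + q + 1
  leading term pq: subtract (-4q)·g_1 from -4pq + 6q² + q + 1 → 6q² + q + 1
  leading term q²: subtract (6q)·g_2 from 6q² + q + 1 → q + 1
  leading term q: subtract (1)·g_2 from q + 1 → 1
  leading term 1: no divisor's leading term divides it; move 1 to the remainder.
  normal form = 1.
The normal form is nonzero, so h ∉ I. Since h minus its normal form lies in I, I + (h) = I + (r) where r = 1; decide whether this ideal is the whole ring.
Here r = 1 is a nonzero constant, hence a unit: 1 ∈ I + (h), the Gröbner basis of I + (h) is {1}, and the enlarged system has no common solution — adjoining h is inconsistent.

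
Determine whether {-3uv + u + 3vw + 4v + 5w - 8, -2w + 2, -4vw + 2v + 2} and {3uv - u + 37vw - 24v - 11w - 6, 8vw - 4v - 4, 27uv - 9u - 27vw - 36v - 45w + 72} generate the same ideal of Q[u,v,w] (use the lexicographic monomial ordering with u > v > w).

Two ideals are equal iff their reduced Gröbner bases coincide (the reduced basis is unique for a fixed ordering).
Buchberger on the first generating set:
f_1 = -3uv + u + 3vw + 4v + 5w - 8, LT = uv.
f_2 = -2w + 2, LT = w.
f_3 = -4vw + 2v + 2, LT = vw.

S(f_1,f_3): lcm = uvw. S = 1/2uv - 1/3uw + 1/2u - vw^2 - 4/3vw - 5/3w^2 + 8/3w.
  reduce S modulo (f_1, f_2, f_3):
  remainder 1/3u - 7/6v + 1/2 ≠ 0; add g_4 = 1/3u - 7/6v + 1/2 to the basis.

S(f_2,f_3): lcm = vw. S = -1/2v + 1/2.
  reduce S modulo (f_1, f_2, f_3, g_4):
  remainder -1/2v + 1/2 ≠ 0; add g_5 = -1/2v + 1/2 to the basis.

The other S-polynomials (S(f_1,f_2), S(f_1,g_4), S(f_2,g_4), S(f_3,g_4), S(f_1,g_5), S(f_2,g_5), S(f_3,g_5), S(g_4,g_5)) all reduce to 0 modulo the current basis, so we have a Gröbner basis.
Inter-reduce: drop elements whose leading term is divisible by another's, tail-reduce, and make monic.
Reduced Gröbner basis: {u - 2, v - 1, w - 1}.

Buchberger on the second generating set:
h_1 = 3uv - u + 37vw - 24v - 11w - 6, LT = uv.
h_2 = 8vw - 4v - 4, LT = vw.
h_3 = 27uv - 9u - 27vw - 36v - 45w + 72, LT = uv.

S(h_1,h_2): lcm = uvw. S = 1/2uv - 1/3uw + 1/2u + 37/3vw^2 - 8vw - 11/3w^2 - 2w.
  reduce S modulo (h_1, h_2, h_3):
  remainder -1/3uw + 2/3u - 11/3w^2 + 6w - 3 ≠ 0; add k_4 = -1/3uw + 2/3u - 11/3w^2 + 6w - 3 to the basis.

S(h_1,h_3): lcm = uv. S = 40/3vw - 20/3v - 2w - 14/3.
  reduce S modulo (h_1, h_2, h_3, k_4):
  remainder -2w + 2 ≠ 0; add k_5 = -2w + 2 to the basis.

S(h_2,k_5): lcm = vw. S = 1/2v - 1/2.
  reduce S modulo (h_1, h_2, h_3, k_4, k_5):
  remainder 1/2v - 1/2 ≠ 0; add k_6 = 1/2v - 1/2 to the basis.

S(k_4,k_5): lcm = uw. S = -u + 11w^2 - 18w + 9.
  reduce S modulo (h_1, h_2, h_3, k_4, k_5, k_6):
  remainder -u + 2 ≠ 0; add k_7 = -u + 2 to the basis.

The other S-polynomials (S(h_2,h_3), S(h_1,k_4), S(h_2,k_4), S(h_3,k_4), S(h_1,k_5), S(h_3,k_5), S(h_1,k_6), S(h_2,k_6), S(h_3,k_6), S(k_4,k_6), S(k_5,k_6), S(h_1,k_7), S(h_2,k_7), S(h_3,k_7), S(k_4,k_7), S(k_5,k_7), S(k_6,k_7)) all reduce to 0 modulo the current basis, so we have a Gröbner basis.
Inter-reduce: drop elements whose leading term is divisible by another's, tail-reduce, and make monic.
Reduced Gröbner basis: {u - 2, v - 1, w - 1}.

These coincide, so the ideals are equal.
The same test decides containment: I ⊆ J iff every generator of I reduces to 0 modulo a Gröbner basis of J.

Yes, the ideals are equal.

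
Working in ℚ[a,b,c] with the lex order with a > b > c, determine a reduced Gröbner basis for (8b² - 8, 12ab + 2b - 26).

The reduced Gröbner basis is the canonical form of the ideal for this ordering.

f_1 = 8b² - 8, LT = b².
f_2 = 12ab + 2b - 26, LT = ab.

S(f_1,f_2): lcm = ab². S = -a - ⅙b² + 13/6b.
  reduce S modulo (f_1, f_2):
  remainder -a + 13/6b - ⅙ ≠ 0; add g_3 = -a + 13/6b - ⅙ to the basis.

The other S-polynomials (S(f_1,g_3), S(f_2,g_3)) all reduce to 0 modulo the current basis, so we have a Gröbner basis.
Inter-reduce: drop elements whose leading term is divisible by another's, tail-reduce, and make monic.

G = {a - 13/6b + ⅙, b² - 1}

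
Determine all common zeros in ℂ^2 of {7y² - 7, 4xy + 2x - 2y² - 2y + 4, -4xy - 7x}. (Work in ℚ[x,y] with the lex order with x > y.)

{(0, 1)}

Compute a lex Gröbner basis by Buchberger's algorithm.
f_1 = 7y² - 7, LT = y².
f_2 = 4xy + 2x - 2y² - 2y + 4, LT = xy.
f_3 = -4xy - 7x, LT = xy.

S(f_1,f_2): lcm = xy². S = -½xy - x + ½y³ + ½y² - y.
  leading term xy: subtract (-⅛)·f_2 from -½xy - x + ½y³ + ½y² - y → -¾x + ½y³ + ¼y² - 5/4y + ½
  leading term x: no divisor's leading term divides it; move -¾x to the remainder.
  leading term y³: subtract (1/14y)·f_1 from ½y³ + ¼y² - 5/4y + ½ → ¼y² - ¾y + ½
  leading term y²: subtract (1/28)·f_1 from ¼y² - ¾y + ½ → -¾y + ¾
  leading term y: no divisor's leading term divides it; move -¾y to the remainder.
  leading term 1: no divisor's leading term divides it; move ¾ to the remainder.
  remainder -¾x - ¾y + ¾ ≠ 0; add h_4 = -¾x - ¾y + ¾ to the basis.

S(f_1,f_3): lcm = xy². S = -7/4xy - x.
  leading term xy: subtract (-7/16)·f_2 from -7/4xy - x → -⅛x - ⅞y² - ⅞y + 7/4
  leading term x: subtract (⅙)·h_4 from -⅛x - ⅞y² - ⅞y + 7/4 → -⅞y² - ¾y + 13/8
  leading term y²: subtract (-⅛)·f_1 from -⅞y² - ¾y + 13/8 → -¾y + ¾
  leading term y: no divisor's leading term divides it; move -¾y to the remainder.
  leading term 1: no divisor's leading term divides it; move ¾ to the remainder.
  remainder -¾y + ¾ ≠ 0; add h_5 = -¾y + ¾ to the basis.

The other S-polynomials (S(f_2,f_3), S(f_1,h_4), S(f_2,h_4), S(f_3,h_4), S(f_1,h_5), S(f_2,h_5), S(f_3,h_5), S(h_4,h_5)) all reduce to 0 modulo the current basis, so we have a Gröbner basis.
Inter-reduce: drop elements whose leading term is divisible by another's, tail-reduce, and make monic.
Reduced Gröbner basis: {x, y - 1}.

From the last basis element, y - 1 = 0, so y takes values in {1}. Each choice, substituted upward through the basis, yields the corresponding point(s) of the solution set.
  y = 1: the earlier basis element becomes x = 0, giving x = 0 — point (0, 1).
Substituting each solution back into the original system confirms all equations vanish.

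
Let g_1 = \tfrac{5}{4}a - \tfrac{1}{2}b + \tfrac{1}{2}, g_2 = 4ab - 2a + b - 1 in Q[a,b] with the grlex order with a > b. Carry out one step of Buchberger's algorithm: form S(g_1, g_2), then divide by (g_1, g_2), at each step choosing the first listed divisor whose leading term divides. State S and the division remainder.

S(g_1, g_2) = -\tfrac{2}{5}b^{2} + \tfrac{1}{2}a + \tfrac{3}{20}b + \tfrac{1}{4}; remainder on division = -\tfrac{2}{5}b^{2} + \tfrac{7}{20}b + \tfrac{1}{20}.

lcm(LM(g_1), LM(g_2)) = ab.
S = (lcm/LT(g_1))·g_1 − (lcm/LT(g_2))·g_2 = -\tfrac{2}{5}b^{2} + \tfrac{1}{2}a + \tfrac{3}{20}b + \tfrac{1}{4}.
Reduce S modulo (g_1, g_2) in that order:
  leading term b^{2}: no divisor's leading term divides it; move -\tfrac{2}{5}b^{2} to the remainder.
  leading term a: subtract (\tfrac{2}{5})·g_1 from \tfrac{1}{2}a + \tfrac{3}{20}b + \tfrac{1}{4} → \tfrac{7}{20}b + \tfrac{1}{20}
  leading term b: no divisor's leading term divides it; move \tfrac{7}{20}b to the remainder.
  leading term 1: no divisor's leading term divides it; move \tfrac{1}{20} to the remainder.
The remainder -\tfrac{2}{5}b^{2} + \tfrac{7}{20}b + \tfrac{1}{20} is nonzero, so it would be added as the next basis element.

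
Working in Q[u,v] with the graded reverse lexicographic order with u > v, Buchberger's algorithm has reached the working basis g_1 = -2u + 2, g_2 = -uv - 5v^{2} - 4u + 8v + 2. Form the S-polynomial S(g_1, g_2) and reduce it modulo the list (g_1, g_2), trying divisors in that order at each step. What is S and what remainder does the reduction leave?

lcm(LM(g_1), LM(g_2)) = uv.
S = (lcm/LT(g_1))·g_1 − (lcm/LT(g_2))·g_2 = -5v^{2} - 4u + 7v + 2.
Reduce S modulo (g_1, g_2) in that order:
  leading term v^{2}: no divisor's leading term divides it; move -5v^{2} to the remainder.
  leading term u: subtract (2)·g_1 from -4u + 7v + 2 → 7v - 2
  leading term v: no divisor's leading term divides it; move 7v to the remainder.
  leading term 1: no divisor's leading term divides it; move -2 to the remainder.
The remainder -5v^{2} + 7v - 2 is nonzero, so it would be added as the next basis element.

S(g_1, g_2) = -5v^{2} - 4u + 7v + 2; remainder on division = -5v^{2} + 7v - 2.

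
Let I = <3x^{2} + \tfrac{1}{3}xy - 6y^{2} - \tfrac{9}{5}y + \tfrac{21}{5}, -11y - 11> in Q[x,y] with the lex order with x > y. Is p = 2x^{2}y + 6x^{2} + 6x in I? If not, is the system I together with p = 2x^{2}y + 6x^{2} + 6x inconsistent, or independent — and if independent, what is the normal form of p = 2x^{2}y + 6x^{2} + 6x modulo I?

First compute the reduced Gröbner basis of I by Buchberger's algorithm.
f_1 = 3x^{2} + \tfrac{1}{3}xy - 6y^{2} - \tfrac{9}{5}y + \tfrac{21}{5}, LT = x^{2}.
f_2 = -11y - 11, LT = y.

The S-polynomials (S(f_1,f_2)) all reduce to 0 modulo the current basis, so we have a Gröbner basis.
Inter-reduce: drop elements whose leading term is divisible by another's, tail-reduce, and make monic.
Reduced Gröbner basis: {x^{2} - \tfrac{1}{9}x, y + 1}.
Label its elements g_1 = x^{2} - \tfrac{1}{9}x, g_2 = y + 1.

Reduce p = 2x^{2}y + 6x^{2} + 6x modulo G:
  leading term x^{2}y: subtract (2y)·g_1 from 2x^{2}y + 6x^{2} + 6x → 6x^{2} + \tfrac{2}{9}xy + 6x
  leading term x^{2}: subtract (6)·g_1 from 6x^{2} + \tfrac{2}{9}xy + 6x → \tfrac{2}{9}xy + \tfrac{20}{3}x
  leading term xy: subtract (\tfrac{2}{9}x)·g_2 from \tfrac{2}{9}xy + \tfrac{20}{3}x → \tfrac{58}{9}x
  leading term x: no divisor's leading term divides it; move \tfrac{58}{9}x to the remainder.
  normal form = \tfrac{58}{9}x.
The normal form is nonzero, so p ∉ I. Since p minus its normal form lies in I, I + (p) = I + (r) where r = \tfrac{58}{9}x; decide whether this ideal is the whole ring.
Run Buchberger on G together with r (pairs among the g_i already reduce to 0 since G is a Gröbner basis):
g_1 = x^{2} - \tfrac{1}{9}x, LT = x^{2}.
g_2 = y + 1, LT = y.
r = \tfrac{58}{9}x, LT = x.

The S-polynomials (S(g_1,g_2), S(g_1,r), S(g_2,r)) all reduce to 0 modulo the current basis, so we have a Gröbner basis.
Inter-reduce: drop elements whose leading term is divisible by another's, tail-reduce, and make monic.
Reduced Gröbner basis: {x, y + 1}.
The reduced Gröbner basis of I + (p) is {x, y + 1} ≠ {1}, a proper ideal, so the enlarged system stays consistent: p is independent of I, with normal form \tfrac{58}{9}x.

2x^{2}y + 6x^{2} + 6x is independent of I; its normal form modulo I is \tfrac{58}{9}x.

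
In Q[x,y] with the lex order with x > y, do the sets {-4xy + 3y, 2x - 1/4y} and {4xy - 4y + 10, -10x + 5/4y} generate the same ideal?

Two ideals are equal iff their reduced Gröbner bases coincide (the reduced basis is unique for a fixed ordering).
Buchberger on the first generating set:
f_1 = -4xy + 3y, LT = xy.
f_2 = 2x - 1/4y, LT = x.

S(f_1,f_2): lcm = xy. S = 1/8y^2 - 3/4y.
  reduce S modulo (f_1, f_2):
  remainder 1/8y^2 - 3/4y ≠ 0; add g_3 = 1/8y^2 - 3/4y to the basis.

The other S-polynomials (S(f_1,g_3), S(f_2,g_3)) all reduce to 0 modulo the current basis, so we have a Gröbner basis.
Inter-reduce: drop elements whose leading term is divisible by another's, tail-reduce, and make monic.
Reduced Gröbner basis: {x - 1/8y, y^2 - 6y}.

Buchberger on the second generating set:
h_1 = 4xy - 4y + 10, LT = xy.
h_2 = -10x + 5/4y, LT = x.

S(h_1,h_2): lcm = xy. S = 1/8y^2 - y + 5/2.
  reduce S modulo (h_1, h_2):
  remainder 1/8y^2 - y + 5/2 ≠ 0; add k_3 = 1/8y^2 - y + 5/2 to the basis.

The other S-polynomials (S(h_1,k_3), S(h_2,k_3)) all reduce to 0 modulo the current basis, so we have a Gröbner basis.
Inter-reduce: drop elements whose leading term is divisible by another's, tail-reduce, and make monic.
Reduced Gröbner basis: {x - 1/8y, y^2 - 8y + 20}.

These differ, so the ideals are not equal.

No, the ideals differ.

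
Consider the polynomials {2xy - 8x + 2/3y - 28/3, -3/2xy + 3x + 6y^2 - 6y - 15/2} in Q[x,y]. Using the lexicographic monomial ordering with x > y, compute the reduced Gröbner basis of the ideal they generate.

The reduced Gröbner basis is the canonical form of the ideal for this ordering.

f_1 = 2xy - 8x + 2/3y - 28/3, LT = xy.
f_2 = -3/2xy + 3x + 6y^2 - 6y - 15/2, LT = xy.

S(f_1,f_2): lcm = xy. S = -2x + 4y^2 - 11/3y - 29/3.
  leading term x: no divisor's leading term divides it; move -2x to the remainder.
  leading term y^2: no divisor's leading term divides it; move 4y^2 to the remainder.
  leading term y: no divisor's leading term divides it; move -11/3y to the remainder.
  leading term 1: no divisor's leading term divides it; move -29/3 to the remainder.
  remainder -2x + 4y^2 - 11/3y - 29/3 ≠ 0; add g_3 = -2x + 4y^2 - 11/3y - 29/3 to the basis.

S(f_1,g_3): lcm = xy. S = -4x + 2y^3 - 11/6y^2 - 9/2y - 14/3.
  leading term x: subtract (2)·g_3 from -4x + 2y^3 - 11/6y^2 - 9/2y - 14/3 → 2y^3 - 59/6y^2 + 17/6y + 44/3
  leading term y^3: no divisor's leading term divides it; move 2y^3 to the remainder.
  leading term y^2: no divisor's leading term divides it; move -59/6y^2 to the remainder.
  leading term y: no divisor's leading term divides it; move 17/6y to the remainder.
  leading term 1: no divisor's leading term divides it; move 44/3 to the remainder.
  remainder 2y^3 - 59/6y^2 + 17/6y + 44/3 ≠ 0; add g_4 = 2y^3 - 59/6y^2 + 17/6y + 44/3 to the basis.

S(f_2,g_3): lcm = xy. S = -2x + 2y^3 - 35/6y^2 - 5/6y + 5.
  leading term x: subtract (1)·g_3 from -2x + 2y^3 - 35/6y^2 - 5/6y + 5 → 2y^3 - 59/6y^2 + 17/6y + 44/3
  leading term y^3: subtract (1)·g_4 from 2y^3 - 59/6y^2 + 17/6y + 44/3 → 0
  remainder 0.

S(f_1,g_4): lcm = xy^3. S = 11/12xy^2 - 17/12xy - 22/3x + 1/3y^3 - 14/3y^2.
  leading term xy^2: subtract (11/24y)·f_1 from 11/12xy^2 - 17/12xy - 22/3x + 1/3y^3 - 14/3y^2 → 9/4xy - 22/3x + 1/3y^3 - 179/36y^2 + 77/18y
  leading term xy: subtract (9/8)·f_1 from 9/4xy - 22/3x + 1/3y^3 - 179/36y^2 + 77/18y → 5/3x + 1/3y^3 - 179/36y^2 + 127/36y + 21/2
  leading term x: subtract (-5/6)·g_3 from 5/3x + 1/3y^3 - 179/36y^2 + 127/36y + 21/2 → 1/3y^3 - 59/36y^2 + 17/36y + 22/9
  leading term y^3: subtract (1/6)·g_4 from 1/3y^3 - 59/36y^2 + 17/36y + 22/9 → 0
  remainder 0.

S(f_2,g_4): lcm = xy^3. S = 35/12xy^2 - 17/12xy - 22/3x - 4y^4 + 4y^3 + 5y^2.
  leading term xy^2: subtract (35/24y)·f_1 from 35/12xy^2 - 17/12xy - 22/3x - 4y^4 + 4y^3 + 5y^2 → 41/4xy - 22/3x - 4y^4 + 4y^3 + 145/36y^2 + 245/18y
  leading term xy: subtract (41/8)·f_1 from 41/4xy - 22/3x - 4y^4 + 4y^3 + 145/36y^2 + 245/18y → 101/3x - 4y^4 + 4y^3 + 145/36y^2 + 367/36y + 287/6
  leading term x: subtract (-101/6)·g_3 from 101/3x - 4y^4 + 4y^3 + 145/36y^2 + 367/36y + 287/6 → -4y^4 + 4y^3 + 2569/36y^2 - 1855/36y - 1034/9
  leading term y^4: subtract (-2y)·g_4 from -4y^4 + 4y^3 + 2569/36y^2 - 1855/36y - 1034/9 → -47/3y^3 + 2773/36y^2 - 799/36y - 1034/9
  leading term y^3: subtract (-47/6)·g_4 from -47/3y^3 + 2773/36y^2 - 799/36y - 1034/9 → 0
  remainder 0.

S(g_3,g_4): leading monomials are coprime, so the S-polynomial reduces to 0 (Buchberger's first criterion).
Every S-polynomial of the final basis reduces to 0, so we have a Gröbner basis.
Inter-reduce: drop elements whose leading term is divisible by another's, tail-reduce, and make monic.

G = {x - 2y^2 + 11/6y + 29/6, y^3 - 59/12y^2 + 17/12y + 22/3}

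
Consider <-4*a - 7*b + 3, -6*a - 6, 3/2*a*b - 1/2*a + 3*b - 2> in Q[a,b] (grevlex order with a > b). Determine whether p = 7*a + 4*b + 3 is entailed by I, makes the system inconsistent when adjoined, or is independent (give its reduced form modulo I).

7*a + 4*b + 3 lies in I (it reduces to 0).

First compute the reduced Gröbner basis of I by Buchberger's algorithm.
f_1 = -4*a - 7*b + 3, LT = a.
f_2 = -6*a - 6, LT = a.
f_3 = 3/2*a*b - 1/2*a + 3*b - 2, LT = a*b.

S(f_1,f_2): lcm = a. S = 7/4*b - 7/4.
  reduce S modulo (f_1, f_2, f_3):
  remainder 7/4*b - 7/4 ≠ 0; add h_4 = 7/4*b - 7/4 to the basis.

The other S-polynomials (S(f_1,f_3), S(f_2,f_3), S(f_1,h_4), S(f_2,h_4), S(f_3,h_4)) all reduce to 0 modulo the current basis, so we have a Gröbner basis.
Inter-reduce: drop elements whose leading term is divisible by another's, tail-reduce, and make monic.
Reduced Gröbner basis: {a + 1, b - 1}.
Label its elements g_1 = a + 1, g_2 = b - 1.

Reduce p = 7*a + 4*b + 3 modulo G:
  leading term a: subtract (7)·g_1 from 7*a + 4*b + 3 → 4*b - 4
  leading term b: subtract (4)·g_2 from 4*b - 4 → 0
  normal form = 0.
Since the normal form is 0, p ∈ I.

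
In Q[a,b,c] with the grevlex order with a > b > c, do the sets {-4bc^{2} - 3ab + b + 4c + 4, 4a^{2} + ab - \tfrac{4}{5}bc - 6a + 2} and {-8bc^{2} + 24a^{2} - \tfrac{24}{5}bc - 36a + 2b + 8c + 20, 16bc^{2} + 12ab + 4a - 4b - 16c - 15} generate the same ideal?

Since reduced Gröbner bases are canonical representatives of ideals under a given ordering, it suffices to compute and compare them.
Buchberger on the first generating set:
f_1 = -4bc^{2} - 3ab + b + 4c + 4, LT = bc^{2}.
f_2 = 4a^{2} + ab - \tfrac{4}{5}bc - 6a + 2, LT = a^{2}.

The S-polynomials (S(f_1,f_2)) all reduce to 0 modulo the current basis, so we have a Gröbner basis.
Inter-reduce: drop elements whose leading term is divisible by another's, tail-reduce, and make monic.
Reduced Gröbner basis: {bc^{2} + \tfrac{3}{4}ab - \tfrac{1}{4}b - c - 1, a^{2} + \tfrac{1}{4}ab - \tfrac{1}{5}bc - \tfrac{3}{2}a + \tfrac{1}{2}}.

Buchberger on the second generating set:
h_1 = -8bc^{2} + 24a^{2} - \tfrac{24}{5}bc - 36a + 2b + 8c + 20, LT = bc^{2}.
h_2 = 16bc^{2} + 12ab + 4a - 4b - 16c - 15, LT = bc^{2}.

S(h_1,h_2): lcm = bc^{2}. S = -3a^{2} - \tfrac{3}{4}ab + \tfrac{3}{5}bc + \tfrac{17}{4}a - \tfrac{25}{16}.
  reduce S modulo (h_1, h_2):
  remainder -3a^{2} - \tfrac{3}{4}ab + \tfrac{3}{5}bc + \tfrac{17}{4}a - \tfrac{25}{16} ≠ 0; add k_3 = -3a^{2} - \tfrac{3}{4}ab + \tfrac{3}{5}bc + \tfrac{17}{4}a - \tfrac{25}{16} to the basis.

The other S-polynomials (S(h_1,k_3), S(h_2,k_3)) all reduce to 0 modulo the current basis, so we have a Gröbner basis.
Inter-reduce: drop elements whose leading term is divisible by another's, tail-reduce, and make monic.
Reduced Gröbner basis: {bc^{2} + \tfrac{3}{4}ab + \tfrac{1}{4}a - \tfrac{1}{4}b - c - \tfrac{15}{16}, a^{2} + \tfrac{1}{4}ab - \tfrac{1}{5}bc - \tfrac{17}{12}a + \tfrac{25}{48}}.

Since the reduced bases disagree, the two ideals are not the same.

No, the ideals differ.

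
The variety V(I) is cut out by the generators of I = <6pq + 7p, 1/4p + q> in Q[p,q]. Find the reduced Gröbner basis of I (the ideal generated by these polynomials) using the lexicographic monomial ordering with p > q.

G = {p + 4q, q^2 + 7/6q}

The reduced Gröbner basis is the canonical form of the ideal for this ordering.

f_1 = 6pq + 7p, LT = pq.
f_2 = 1/4p + q, LT = p.

S(f_1,f_2): lcm = pq. S = 7/6p - 4q^2.
  leading term p: subtract (14/3)·f_2 from 7/6p - 4q^2 → -4q^2 - 14/3q
  leading term q^2: no divisor's leading term divides it; move -4q^2 to the remainder.
  leading term q: no divisor's leading term divides it; move -14/3q to the remainder.
  remainder -4q^2 - 14/3q ≠ 0; add g_3 = -4q^2 - 14/3q to the basis.

The other S-polynomials (S(f_1,g_3), S(f_2,g_3)) all reduce to 0 modulo the current basis, so we have a Gröbner basis.
Inter-reduce: drop elements whose leading term is divisible by another's, tail-reduce, and make monic.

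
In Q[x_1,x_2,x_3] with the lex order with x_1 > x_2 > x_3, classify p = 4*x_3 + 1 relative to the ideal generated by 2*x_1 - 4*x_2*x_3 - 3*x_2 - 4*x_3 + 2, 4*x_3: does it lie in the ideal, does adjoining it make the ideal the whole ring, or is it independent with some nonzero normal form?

Adjoining 4*x_3 + 1 makes the ideal the whole ring: the system is inconsistent.

First compute the reduced Gröbner basis of I by Buchberger's algorithm.
f_1 = 2*x_1 - 4*x_2*x_3 - 3*x_2 - 4*x_3 + 2, LT = x_1.
f_2 = 4*x_3, LT = x_3.

The S-polynomials (S(f_1,f_2)) all reduce to 0 modulo the current basis, so we have a Gröbner basis.
Inter-reduce: drop elements whose leading term is divisible by another's, tail-reduce, and make monic.
Reduced Gröbner basis: {x_1 - 3/2*x_2 + 1, x_3}.
Label its elements g_1 = x_1 - 3/2*x_2 + 1, g_2 = x_3.

Reduce p = 4*x_3 + 1 modulo G:
  leading term x_3: subtract (4)·g_2 from 4*x_3 + 1 → 1
  leading term 1: no divisor's leading term divides it; move 1 to the remainder.
  normal form = 1.
The normal form is nonzero, so p ∉ I. Since p minus its normal form lies in I, I + (p) = I + (r) where r = 1; decide whether this ideal is the whole ring.
Here r = 1 is a nonzero constant, hence a unit: 1 ∈ I + (p), the Gröbner basis of I + (p) is {1}, and the enlarged system has no common solution — adjoining p is inconsistent.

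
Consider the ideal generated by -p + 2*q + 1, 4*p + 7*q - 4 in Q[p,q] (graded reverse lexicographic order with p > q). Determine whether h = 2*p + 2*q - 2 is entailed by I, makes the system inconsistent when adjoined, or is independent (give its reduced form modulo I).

2*p + 2*q - 2 lies in I (it reduces to 0).

First compute the reduced Gröbner basis of I by Buchberger's algorithm.
f_1 = -p + 2*q + 1, LT = p.
f_2 = 4*p + 7*q - 4, LT = p.

S(f_1,f_2): lcm = p. S = -15/4*q.
  leading term q: no divisor's leading term divides it; move -15/4*q to the remainder.
  remainder -15/4*q ≠ 0; add k_3 = -15/4*q to the basis.

The other S-polynomials (S(f_1,k_3), S(f_2,k_3)) all reduce to 0 modulo the current basis, so we have a Gröbner basis.
Inter-reduce: drop elements whose leading term is divisible by another's, tail-reduce, and make monic.
Reduced Gröbner basis: {p - 1, q}.
Label its elements g_1 = p - 1, g_2 = q.

Reduce h = 2*p + 2*q - 2 modulo G:
  leading term p: subtract (2)·g_1 from 2*p + 2*q - 2 → 2*q
  leading term q: subtract (2)·g_2 from 2*q → 0
  normal form = 0.
Since the normal form is 0, h ∈ I.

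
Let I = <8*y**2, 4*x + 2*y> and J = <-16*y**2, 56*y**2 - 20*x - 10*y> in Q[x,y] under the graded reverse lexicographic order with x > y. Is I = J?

Two ideals are equal iff their reduced Gröbner bases coincide (the reduced basis is unique for a fixed ordering).
Buchberger on the first generating set:
f_1 = 8*y**2, LT = y**2.
f_2 = 4*x + 2*y, LT = x.

The S-polynomials (S(f_1,f_2)) all reduce to 0 modulo the current basis, so we have a Gröbner basis.
Inter-reduce: drop elements whose leading term is divisible by another's, tail-reduce, and make monic.
Reduced Gröbner basis: {y**2, x + 1/2*y}.

Buchberger on the second generating set:
h_1 = -16*y**2, LT = y**2.
h_2 = 56*y**2 - 20*x - 10*y, LT = y**2.

S(h_1,h_2): lcm = y**2. S = 5/14*x + 5/28*y.
  leading term x: no divisor's leading term divides it; move 5/14*x to the remainder.
  leading term y: no divisor's leading term divides it; move 5/28*y to the remainder.
  remainder 5/14*x + 5/28*y ≠ 0; add k_3 = 5/14*x + 5/28*y to the basis.

The other S-polynomials (S(h_1,k_3), S(h_2,k_3)) all reduce to 0 modulo the current basis, so we have a Gröbner basis.
Inter-reduce: drop elements whose leading term is divisible by another's, tail-reduce, and make monic.
Reduced Gröbner basis: {y**2, x + 1/2*y}.

Same reduced basis, so the two generating sets span the same ideal.

Yes, the ideals are equal.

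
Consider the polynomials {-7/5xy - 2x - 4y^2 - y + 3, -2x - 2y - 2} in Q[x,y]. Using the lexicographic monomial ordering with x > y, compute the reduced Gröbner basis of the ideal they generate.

G = {x + y + 1, y^2 - 12/13y - 25/13}

f_1 = -7/5xy - 2x - 4y^2 - y + 3, LT = xy.
f_2 = -2x - 2y - 2, LT = x.

S(f_1,f_2): lcm = xy. S = 10/7x + 13/7y^2 - 2/7y - 15/7.
  leading term x: subtract (-5/7)·f_2 from 10/7x + 13/7y^2 - 2/7y - 15/7 → 13/7y^2 - 12/7y - 25/7
  leading term y^2: no divisor's leading term divides it; move 13/7y^2 to the remainder.
  leading term y: no divisor's leading term divides it; move -12/7y to the remainder.
  leading term 1: no divisor's leading term divides it; move -25/7 to the remainder.
  remainder 13/7y^2 - 12/7y - 25/7 ≠ 0; add g_3 = 13/7y^2 - 12/7y - 25/7 to the basis.

S(f_1,g_3): lcm = xy^2. S = 214/91xy + 25/13x + 20/7y^3 + 5/7y^2 - 15/7y.
  leading term xy: subtract (-1070/637)·f_1 from 214/91xy + 25/13x + 20/7y^3 + 5/7y^2 - 15/7y → -915/637x + 20/7y^3 - 3825/637y^2 - 2435/637y + 3210/637
  leading term x: subtract (915/1274)·f_2 from -915/637x + 20/7y^3 - 3825/637y^2 - 2435/637y + 3210/637 → 20/7y^3 - 3825/637y^2 - 1520/637y + 4125/637
  leading term y^3: subtract (20/13y)·g_3 from 20/7y^3 - 3825/637y^2 - 1520/637y + 4125/637 → -165/49y^2 + 1980/637y + 4125/637
  leading term y^2: subtract (-165/91)·g_3 from -165/49y^2 + 1980/637y + 4125/637 → 0
  remainder 0.

S(f_2,g_3): leading monomials are coprime, so the S-polynomial reduces to 0 (Buchberger's first criterion).
Every S-polynomial of the final basis reduces to 0, so we have a Gröbner basis.
Inter-reduce: drop elements whose leading term is divisible by another's, tail-reduce, and make monic.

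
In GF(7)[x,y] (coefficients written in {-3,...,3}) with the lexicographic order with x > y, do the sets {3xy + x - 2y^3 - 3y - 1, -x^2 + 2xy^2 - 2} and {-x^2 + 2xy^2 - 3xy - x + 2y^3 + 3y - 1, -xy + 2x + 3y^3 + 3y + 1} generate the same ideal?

No, the ideals differ.

Equality of ideals is decidable: compute both reduced Gröbner bases (unique for the ordering) and check whether they agree.
Buchberger on the first generating set:
f_1 = 3xy + x - 2y^3 - 3y - 1, LT = xy.
f_2 = -x^2 + 2xy^2 - 2, LT = x^2.

S(f_1,f_2): lcm = x^2y. S = -2x^2 - xy^3 - xy + 2x - 2y.
  leading term x^2: subtract (2)·f_2 from -2x^2 - xy^3 - xy + 2x - 2y → -xy^3 + 3xy^2 - xy + 2x - 2y - 3
  leading term xy^3: subtract (2y^2)·f_1 from -xy^3 + 3xy^2 - xy + 2x - 2y - 3 → xy^2 - xy + 2x - 3y^5 - y^3 + 2y^2 - 2y - 3
  leading term xy^2: subtract (-2y)·f_1 from xy^2 - xy + 2x - 3y^5 - y^3 + 2y^2 - 2y - 3 → xy + 2x - 3y^5 + 3y^4 - y^3 + 3y^2 + 3y - 3
  leading term xy: subtract (-2)·f_1 from xy + 2x - 3y^5 + 3y^4 - y^3 + 3y^2 + 3y - 3 → -3x - 3y^5 + 3y^4 + 2y^3 + 3y^2 - 3y + 2
  leading term x: no divisor's leading term divides it; move -3x to the remainder.
  leading term y^5: no divisor's leading term divides it; move -3y^5 to the remainder.
  leading term y^4: no divisor's leading term divides it; move 3y^4 to the remainder.
  leading term y^3: no divisor's leading term divides it; move 2y^3 to the remainder.
  leading term y^2: no divisor's leading term divides it; move 3y^2 to the remainder.
  leading term y: no divisor's leading term divides it; move -3y to the remainder.
  leading term 1: no divisor's leading term divides it; move 2 to the remainder.
  remainder -3x - 3y^5 + 3y^4 + 2y^3 + 3y^2 - 3y + 2 ≠ 0; add g_3 = -3x - 3y^5 + 3y^4 + 2y^3 + 3y^2 - 3y + 2 to the basis.

S(f_1,g_3): lcm = xy. S = -2x - y^6 + y^5 + 3y^4 - 2y^3 - y^2 + 2y + 2.
  leading term x: subtract (3)·g_3 from -2x - y^6 + y^5 + 3y^4 - 2y^3 - y^2 + 2y + 2 → -y^6 + 3y^5 + y^4 - y^3 - 3y^2 - 3y + 3
  leading term y^6: no divisor's leading term divides it; move -y^6 to the remainder.
  leading term y^5: no divisor's leading term divides it; move 3y^5 to the remainder.
  leading term y^4: no divisor's leading term divides it; move y^4 to the remainder.
  leading term y^3: no divisor's leading term divides it; move -y^3 to the remainder.
  leading term y^2: no divisor's leading term divides it; move -3y^2 to the remainder.
  leading term y: no divisor's leading term divides it; move -3y to the remainder.
  leading term 1: no divisor's leading term divides it; move 3 to the remainder.
  remainder -y^6 + 3y^5 + y^4 - y^3 - 3y^2 - 3y + 3 ≠ 0; add g_4 = -y^6 + 3y^5 + y^4 - y^3 - 3y^2 - 3y + 3 to the basis.

The other S-polynomials (S(f_2,g_3), S(f_1,g_4), S(f_2,g_4), S(g_3,g_4)) all reduce to 0 modulo the current basis, so we have a Gröbner basis.
Inter-reduce: drop elements whose leading term is divisible by another's, tail-reduce, and make monic.
Reduced Gröbner basis: {x + y^5 - y^4 - 3y^3 - y^2 + y - 3, y^6 - 3y^5 - y^4 + y^3 + 3y^2 + 3y - 3}.

Buchberger on the second generating set:
h_1 = -x^2 + 2xy^2 - 3xy - x + 2y^3 + 3y - 1, LT = x^2.
h_2 = -xy + 2x + 3y^3 + 3y + 1, LT = xy.

S(h_1,h_2): lcm = x^2y. S = 2x^2 + xy^3 + 3xy^2 - 3xy + x - 2y^4 - 3y^2 + y.
  leading term x^2: subtract (-2)·h_1 from 2x^2 + xy^3 + 3xy^2 - 3xy + x - 2y^4 - 3y^2 + y → xy^3 - 2xy - x - 2y^4 - 3y^3 - 3y^2 - 2
  leading term xy^3: subtract (-y^2)·h_2 from xy^3 - 2xy - x - 2y^4 - 3y^3 - 3y^2 - 2 → 2xy^2 - 2xy - x + 3y^5 - 2y^4 - 2y^2 - 2
  leading term xy^2: subtract (-2y)·h_2 from 2xy^2 - 2xy - x + 3y^5 - 2y^4 - 2y^2 - 2 → 2xy - x + 3y^5 - 3y^4 - 3y^2 + 2y - 2
  leading term xy: subtract (-2)·h_2 from 2xy - x + 3y^5 - 3y^4 - 3y^2 + 2y - 2 → 3x + 3y^5 - 3y^4 - y^3 - 3y^2 + y
  leading term x: no divisor's leading term divides it; move 3x to the remainder.
  leading term y^5: no divisor's leading term divides it; move 3y^5 to the remainder.
  leading term y^4: no divisor's leading term divides it; move -3y^4 to the remainder.
  leading term y^3: no divisor's leading term divides it; move -y^3 to the remainder.
  leading term y^2: no divisor's leading term divides it; move -3y^2 to the remainder.
  leading term y: no divisor's leading term divides it; move y to the remainder.
  remainder 3x + 3y^5 - 3y^4 - y^3 - 3y^2 + y ≠ 0; add k_3 = 3x + 3y^5 - 3y^4 - y^3 - 3y^2 + y to the basis.

S(h_1,k_3): lcm = x^2. S = -xy^5 + xy^4 - 2xy^3 - xy^2 - 2xy + x - 2y^3 - 3y + 1.
  leading term xy^5: subtract (y^4)·h_2 from -xy^5 + xy^4 - 2xy^3 - xy^2 - 2xy + x - 2y^3 - 3y + 1 → -xy^4 - 2xy^3 - xy^2 - 2xy + x - 3y^7 - 3y^5 - y^4 - 2y^3 - 3y + 1
  leading term xy^4: subtract (y^3)·h_2 from -xy^4 - 2xy^3 - xy^2 - 2xy + x - 3y^7 - 3y^5 - y^4 - 2y^3 - 3y + 1 → 3xy^3 - xy^2 - 2xy + x - 3y^7 - 3y^6 - 3y^5 + 3y^4 - 3y^3 - 3y + 1
  leading term xy^3: subtract (-3y^2)·h_2 from 3xy^3 - xy^2 - 2xy + x - 3y^7 - 3y^6 - 3y^5 + 3y^4 - 3y^3 - 3y + 1 → -2xy^2 - 2xy + x - 3y^7 - 3y^6 - y^5 + 3y^4 - y^3 + 3y^2 - 3y + 1
  leading term xy^2: subtract (2y)·h_2 from -2xy^2 - 2xy + x - 3y^7 - 3y^6 - y^5 + 3y^4 - y^3 + 3y^2 - 3y + 1 → xy + x - 3y^7 - 3y^6 - y^5 - 3y^4 - y^3 - 3y^2 + 2y + 1
  leading term xy: subtract (-1)·h_2 from xy + x - 3y^7 - 3y^6 - y^5 - 3y^4 - y^3 - 3y^2 + 2y + 1 → 3x - 3y^7 - 3y^6 - y^5 - 3y^4 + 2y^3 - 3y^2 - 2y + 2
  leading term x: subtract (1)·k_3 from 3x - 3y^7 - 3y^6 - y^5 - 3y^4 + 2y^3 - 3y^2 - 2y + 2 → -3y^7 - 3y^6 + 3y^5 + 3y^3 - 3y + 2
  leading term y^7: no divisor's leading term divides it; move -3y^7 to the remainder.
  leading term y^6: no divisor's leading term divides it; move -3y^6 to the remainder.
  leading term y^5: no divisor's leading term divides it; move 3y^5 to the remainder.
  leading term y^3: no divisor's leading term divides it; move 3y^3 to the remainder.
  leading term y: no divisor's leading term divides it; move -3y to the remainder.
  leading term 1: no divisor's leading term divides it; move 2 to the remainder.
  remainder -3y^7 - 3y^6 + 3y^5 + 3y^3 - 3y + 2 ≠ 0; add k_4 = -3y^7 - 3y^6 + 3y^5 + 3y^3 - 3y + 2 to the basis.

S(h_2,k_3): lcm = xy. S = -2x - y^6 + y^5 - 2y^4 - 2y^3 + 2y^2 - 3y - 1.
  leading term x: subtract (-3)·k_3 from -2x - y^6 + y^5 - 2y^4 - 2y^3 + 2y^2 - 3y - 1 → -y^6 + 3y^5 + 3y^4 + 2y^3 - 1
  leading term y^6: no divisor's leading term divides it; move -y^6 to the remainder.
  leading term y^5: no divisor's leading term divides it; move 3y^5 to the remainder.
  leading term y^4: no divisor's leading term divides it; move 3y^4 to the remainder.
  leading term y^3: no divisor's leading term divides it; move 2y^3 to the remainder.
  leading term 1: no divisor's leading term divides it; move -1 to the remainder.
  remainder -y^6 + 3y^5 + 3y^4 + 2y^3 - 1 ≠ 0; add k_5 = -y^6 + 3y^5 + 3y^4 + 2y^3 - 1 to the basis.

The other S-polynomials (S(h_1,k_4), S(h_2,k_4), S(k_3,k_4), S(h_1,k_5), S(h_2,k_5), S(k_3,k_5), S(k_4,k_5)) all reduce to 0 modulo the current basis, so we have a Gröbner basis.
Inter-reduce: drop elements whose leading term is divisible by another's, tail-reduce, and make monic.
Reduced Gröbner basis: {x + y^5 - y^4 + 2y^3 - y^2 - 2y, y^6 - 3y^5 - 3y^4 - 2y^3 + 1}.

The bases are distinct; the ideals are different.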